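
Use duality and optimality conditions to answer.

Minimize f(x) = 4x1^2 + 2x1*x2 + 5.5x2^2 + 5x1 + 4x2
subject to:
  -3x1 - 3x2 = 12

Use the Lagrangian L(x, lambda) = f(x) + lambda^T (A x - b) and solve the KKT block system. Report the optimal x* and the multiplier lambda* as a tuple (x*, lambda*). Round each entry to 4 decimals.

Form the Lagrangian:
  L(x, lambda) = (1/2) x^T Q x + c^T x + lambda^T (A x - b)
Stationarity (grad_x L = 0): Q x + c + A^T lambda = 0.
Primal feasibility: A x = b.

This gives the KKT block system:
  [ Q   A^T ] [ x     ]   [-c ]
  [ A    0  ] [ lambda ] = [ b ]

Solving the linear system:
  x*      = (-2.4667, -1.5333)
  lambda* = (-5.9333)
  f(x*)   = 26.3667

x* = (-2.4667, -1.5333), lambda* = (-5.9333)


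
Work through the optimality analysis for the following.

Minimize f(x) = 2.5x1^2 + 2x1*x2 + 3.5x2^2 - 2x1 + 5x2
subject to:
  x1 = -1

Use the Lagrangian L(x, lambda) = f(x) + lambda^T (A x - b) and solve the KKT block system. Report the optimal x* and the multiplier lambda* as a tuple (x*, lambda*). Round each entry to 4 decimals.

Form the Lagrangian:
  L(x, lambda) = (1/2) x^T Q x + c^T x + lambda^T (A x - b)
Stationarity (grad_x L = 0): Q x + c + A^T lambda = 0.
Primal feasibility: A x = b.

This gives the KKT block system:
  [ Q   A^T ] [ x     ]   [-c ]
  [ A    0  ] [ lambda ] = [ b ]

Solving the linear system:
  x*      = (-1, -0.4286)
  lambda* = (7.8571)
  f(x*)   = 3.8571

x* = (-1, -0.4286), lambda* = (7.8571)


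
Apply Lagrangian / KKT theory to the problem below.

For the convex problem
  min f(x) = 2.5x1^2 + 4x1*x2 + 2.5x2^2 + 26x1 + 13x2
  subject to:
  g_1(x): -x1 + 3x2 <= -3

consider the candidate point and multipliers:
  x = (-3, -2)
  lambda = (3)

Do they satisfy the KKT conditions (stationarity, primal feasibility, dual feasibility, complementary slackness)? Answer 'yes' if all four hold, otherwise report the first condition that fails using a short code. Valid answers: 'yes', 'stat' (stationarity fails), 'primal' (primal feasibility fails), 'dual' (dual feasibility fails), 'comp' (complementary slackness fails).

Gradient of f: grad f(x) = Q x + c = (3, -9)
Constraint values g_i(x) = a_i^T x - b_i:
  g_1((-3, -2)) = 0
Stationarity residual: grad f(x) + sum_i lambda_i a_i = (0, 0)
  -> stationarity OK
Primal feasibility (all g_i <= 0): OK
Dual feasibility (all lambda_i >= 0): OK
Complementary slackness (lambda_i * g_i(x) = 0 for all i): OK

Verdict: yes, KKT holds.

yes


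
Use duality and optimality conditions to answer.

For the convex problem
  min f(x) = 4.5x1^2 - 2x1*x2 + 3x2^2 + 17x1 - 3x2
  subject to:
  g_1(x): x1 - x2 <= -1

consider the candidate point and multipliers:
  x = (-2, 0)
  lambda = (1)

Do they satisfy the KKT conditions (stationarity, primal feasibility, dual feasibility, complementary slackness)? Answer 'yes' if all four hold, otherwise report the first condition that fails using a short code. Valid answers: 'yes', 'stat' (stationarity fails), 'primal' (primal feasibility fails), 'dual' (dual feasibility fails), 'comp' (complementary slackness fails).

Gradient of f: grad f(x) = Q x + c = (-1, 1)
Constraint values g_i(x) = a_i^T x - b_i:
  g_1((-2, 0)) = -1
Stationarity residual: grad f(x) + sum_i lambda_i a_i = (0, 0)
  -> stationarity OK
Primal feasibility (all g_i <= 0): OK
Dual feasibility (all lambda_i >= 0): OK
Complementary slackness (lambda_i * g_i(x) = 0 for all i): FAILS

Verdict: the first failing condition is complementary_slackness -> comp.

comp


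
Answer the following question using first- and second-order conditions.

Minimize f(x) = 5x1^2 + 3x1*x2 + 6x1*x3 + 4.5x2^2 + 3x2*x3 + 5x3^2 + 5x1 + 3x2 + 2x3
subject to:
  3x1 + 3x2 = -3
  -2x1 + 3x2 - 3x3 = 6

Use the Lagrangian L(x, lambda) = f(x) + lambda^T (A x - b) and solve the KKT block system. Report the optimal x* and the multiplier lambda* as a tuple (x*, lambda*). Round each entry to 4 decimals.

Form the Lagrangian:
  L(x, lambda) = (1/2) x^T Q x + c^T x + lambda^T (A x - b)
Stationarity (grad_x L = 0): Q x + c + A^T lambda = 0.
Primal feasibility: A x = b.

This gives the KKT block system:
  [ Q   A^T ] [ x     ]   [-c ]
  [ A    0  ] [ lambda ] = [ b ]

Solving the linear system:
  x*      = (-1.6462, 0.6462, -0.2563)
  lambda* = (1.7978, -2.8339)
  f(x*)   = 7.796

x* = (-1.6462, 0.6462, -0.2563), lambda* = (1.7978, -2.8339)


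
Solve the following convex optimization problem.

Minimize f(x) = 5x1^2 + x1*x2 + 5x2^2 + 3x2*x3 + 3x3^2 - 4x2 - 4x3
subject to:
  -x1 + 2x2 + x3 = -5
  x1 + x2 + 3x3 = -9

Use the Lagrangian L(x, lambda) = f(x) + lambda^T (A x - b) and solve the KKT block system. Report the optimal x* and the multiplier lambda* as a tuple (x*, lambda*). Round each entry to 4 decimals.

Form the Lagrangian:
  L(x, lambda) = (1/2) x^T Q x + c^T x + lambda^T (A x - b)
Stationarity (grad_x L = 0): Q x + c + A^T lambda = 0.
Primal feasibility: A x = b.

This gives the KKT block system:
  [ Q   A^T ] [ x     ]   [-c ]
  [ A    0  ] [ lambda ] = [ b ]

Solving the linear system:
  x*      = (0.3657, -0.9074, -2.8194)
  lambda* = (7.9722, 5.2222)
  f(x*)   = 50.8843

x* = (0.3657, -0.9074, -2.8194), lambda* = (7.9722, 5.2222)


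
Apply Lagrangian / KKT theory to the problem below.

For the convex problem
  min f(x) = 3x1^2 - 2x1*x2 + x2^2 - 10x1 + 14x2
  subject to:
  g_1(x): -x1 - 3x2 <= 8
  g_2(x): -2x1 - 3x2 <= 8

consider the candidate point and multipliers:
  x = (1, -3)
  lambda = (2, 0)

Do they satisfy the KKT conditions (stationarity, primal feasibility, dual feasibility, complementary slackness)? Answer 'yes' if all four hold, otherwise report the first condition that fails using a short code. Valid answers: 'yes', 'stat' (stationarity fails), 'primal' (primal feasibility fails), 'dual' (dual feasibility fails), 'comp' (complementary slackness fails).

Gradient of f: grad f(x) = Q x + c = (2, 6)
Constraint values g_i(x) = a_i^T x - b_i:
  g_1((1, -3)) = 0
  g_2((1, -3)) = -1
Stationarity residual: grad f(x) + sum_i lambda_i a_i = (0, 0)
  -> stationarity OK
Primal feasibility (all g_i <= 0): OK
Dual feasibility (all lambda_i >= 0): OK
Complementary slackness (lambda_i * g_i(x) = 0 for all i): OK

Verdict: yes, KKT holds.

yes


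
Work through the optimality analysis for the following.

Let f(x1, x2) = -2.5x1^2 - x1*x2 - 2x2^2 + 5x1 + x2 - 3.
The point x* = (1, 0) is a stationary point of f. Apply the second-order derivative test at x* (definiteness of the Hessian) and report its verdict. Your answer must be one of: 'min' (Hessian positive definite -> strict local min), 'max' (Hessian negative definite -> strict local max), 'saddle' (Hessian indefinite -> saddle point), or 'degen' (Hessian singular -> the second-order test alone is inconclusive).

Compute the Hessian H = grad^2 f:
  H = [[-5, -1], [-1, -4]]
Verify stationarity: grad f(x*) = H x* + g = (0, 0).
Eigenvalues of H: -5.618, -3.382.
Both eigenvalues < 0, so H is negative definite -> x* is a strict local max.

max


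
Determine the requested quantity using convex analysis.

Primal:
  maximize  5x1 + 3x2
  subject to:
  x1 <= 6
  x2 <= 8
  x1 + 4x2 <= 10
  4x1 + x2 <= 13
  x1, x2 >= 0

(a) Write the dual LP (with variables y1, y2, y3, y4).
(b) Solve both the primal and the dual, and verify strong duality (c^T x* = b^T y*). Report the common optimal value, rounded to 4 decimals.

The standard primal-dual pair for 'max c^T x s.t. A x <= b, x >= 0' is:
  Dual:  min b^T y  s.t.  A^T y >= c,  y >= 0.

So the dual LP is:
  minimize  6y1 + 8y2 + 10y3 + 13y4
  subject to:
    y1 + y3 + 4y4 >= 5
    y2 + 4y3 + y4 >= 3
    y1, y2, y3, y4 >= 0

Solving the primal: x* = (2.8, 1.8).
  primal value c^T x* = 19.4.
Solving the dual: y* = (0, 0, 0.4667, 1.1333).
  dual value b^T y* = 19.4.
Strong duality: c^T x* = b^T y*. Confirmed.

19.4


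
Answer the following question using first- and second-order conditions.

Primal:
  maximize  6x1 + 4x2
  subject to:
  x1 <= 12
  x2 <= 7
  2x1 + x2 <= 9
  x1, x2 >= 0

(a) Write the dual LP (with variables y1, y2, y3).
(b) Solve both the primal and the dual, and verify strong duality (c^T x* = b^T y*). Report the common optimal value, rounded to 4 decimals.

The standard primal-dual pair for 'max c^T x s.t. A x <= b, x >= 0' is:
  Dual:  min b^T y  s.t.  A^T y >= c,  y >= 0.

So the dual LP is:
  minimize  12y1 + 7y2 + 9y3
  subject to:
    y1 + 2y3 >= 6
    y2 + y3 >= 4
    y1, y2, y3 >= 0

Solving the primal: x* = (1, 7).
  primal value c^T x* = 34.
Solving the dual: y* = (0, 1, 3).
  dual value b^T y* = 34.
Strong duality: c^T x* = b^T y*. Confirmed.

34


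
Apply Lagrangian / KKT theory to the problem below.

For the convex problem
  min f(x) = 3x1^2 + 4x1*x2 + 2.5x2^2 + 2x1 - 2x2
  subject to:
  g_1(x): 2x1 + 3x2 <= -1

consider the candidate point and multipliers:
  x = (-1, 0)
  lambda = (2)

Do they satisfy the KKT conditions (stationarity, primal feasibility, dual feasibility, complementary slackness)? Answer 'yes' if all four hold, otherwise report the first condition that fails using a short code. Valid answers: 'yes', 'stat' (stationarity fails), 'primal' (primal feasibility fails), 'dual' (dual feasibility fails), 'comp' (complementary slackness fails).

Gradient of f: grad f(x) = Q x + c = (-4, -6)
Constraint values g_i(x) = a_i^T x - b_i:
  g_1((-1, 0)) = -1
Stationarity residual: grad f(x) + sum_i lambda_i a_i = (0, 0)
  -> stationarity OK
Primal feasibility (all g_i <= 0): OK
Dual feasibility (all lambda_i >= 0): OK
Complementary slackness (lambda_i * g_i(x) = 0 for all i): FAILS

Verdict: the first failing condition is complementary_slackness -> comp.

comp


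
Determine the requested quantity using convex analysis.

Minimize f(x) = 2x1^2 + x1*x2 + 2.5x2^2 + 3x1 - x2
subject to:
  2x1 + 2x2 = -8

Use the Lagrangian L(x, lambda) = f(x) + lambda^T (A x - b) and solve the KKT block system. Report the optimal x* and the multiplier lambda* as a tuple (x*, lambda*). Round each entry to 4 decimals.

Form the Lagrangian:
  L(x, lambda) = (1/2) x^T Q x + c^T x + lambda^T (A x - b)
Stationarity (grad_x L = 0): Q x + c + A^T lambda = 0.
Primal feasibility: A x = b.

This gives the KKT block system:
  [ Q   A^T ] [ x     ]   [-c ]
  [ A    0  ] [ lambda ] = [ b ]

Solving the linear system:
  x*      = (-2.8571, -1.1429)
  lambda* = (4.7857)
  f(x*)   = 15.4286

x* = (-2.8571, -1.1429), lambda* = (4.7857)


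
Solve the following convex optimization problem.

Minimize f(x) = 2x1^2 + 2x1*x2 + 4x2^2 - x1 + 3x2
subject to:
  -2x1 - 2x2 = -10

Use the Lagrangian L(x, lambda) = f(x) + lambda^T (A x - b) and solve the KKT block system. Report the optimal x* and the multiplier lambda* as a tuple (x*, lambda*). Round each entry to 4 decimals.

Form the Lagrangian:
  L(x, lambda) = (1/2) x^T Q x + c^T x + lambda^T (A x - b)
Stationarity (grad_x L = 0): Q x + c + A^T lambda = 0.
Primal feasibility: A x = b.

This gives the KKT block system:
  [ Q   A^T ] [ x     ]   [-c ]
  [ A    0  ] [ lambda ] = [ b ]

Solving the linear system:
  x*      = (4.25, 0.75)
  lambda* = (8.75)
  f(x*)   = 42.75

x* = (4.25, 0.75), lambda* = (8.75)


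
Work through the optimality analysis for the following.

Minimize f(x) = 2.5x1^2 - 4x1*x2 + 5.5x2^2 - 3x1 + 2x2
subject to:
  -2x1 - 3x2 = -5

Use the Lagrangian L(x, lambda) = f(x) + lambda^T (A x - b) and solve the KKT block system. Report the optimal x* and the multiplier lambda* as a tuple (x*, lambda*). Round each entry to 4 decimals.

Form the Lagrangian:
  L(x, lambda) = (1/2) x^T Q x + c^T x + lambda^T (A x - b)
Stationarity (grad_x L = 0): Q x + c + A^T lambda = 0.
Primal feasibility: A x = b.

This gives the KKT block system:
  [ Q   A^T ] [ x     ]   [-c ]
  [ A    0  ] [ lambda ] = [ b ]

Solving the linear system:
  x*      = (1.5255, 0.6496)
  lambda* = (1.0146)
  f(x*)   = 0.8978

x* = (1.5255, 0.6496), lambda* = (1.0146)


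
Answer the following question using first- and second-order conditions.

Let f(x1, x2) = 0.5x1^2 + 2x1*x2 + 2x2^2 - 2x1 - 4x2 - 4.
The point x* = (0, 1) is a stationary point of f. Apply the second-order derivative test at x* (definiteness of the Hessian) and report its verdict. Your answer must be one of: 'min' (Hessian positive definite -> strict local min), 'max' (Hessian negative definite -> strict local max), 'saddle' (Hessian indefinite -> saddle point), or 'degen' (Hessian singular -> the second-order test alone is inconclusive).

Compute the Hessian H = grad^2 f:
  H = [[1, 2], [2, 4]]
Verify stationarity: grad f(x*) = H x* + g = (0, 0).
Eigenvalues of H: 0, 5.
H has a zero eigenvalue (singular; positive semidefinite but not definite), so H is neither positive definite, negative definite, nor indefinite. The second-order test alone is inconclusive -> degen.
(Indeed, f is constant along the null direction of H through x*, so x* is not a strict local extremum.)

degen


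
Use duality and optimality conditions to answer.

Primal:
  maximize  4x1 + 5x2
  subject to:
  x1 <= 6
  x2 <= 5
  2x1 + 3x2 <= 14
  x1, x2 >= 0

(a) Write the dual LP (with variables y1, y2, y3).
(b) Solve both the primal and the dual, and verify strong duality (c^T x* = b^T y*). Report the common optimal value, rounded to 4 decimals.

The standard primal-dual pair for 'max c^T x s.t. A x <= b, x >= 0' is:
  Dual:  min b^T y  s.t.  A^T y >= c,  y >= 0.

So the dual LP is:
  minimize  6y1 + 5y2 + 14y3
  subject to:
    y1 + 2y3 >= 4
    y2 + 3y3 >= 5
    y1, y2, y3 >= 0

Solving the primal: x* = (6, 0.6667).
  primal value c^T x* = 27.3333.
Solving the dual: y* = (0.6667, 0, 1.6667).
  dual value b^T y* = 27.3333.
Strong duality: c^T x* = b^T y*. Confirmed.

27.3333


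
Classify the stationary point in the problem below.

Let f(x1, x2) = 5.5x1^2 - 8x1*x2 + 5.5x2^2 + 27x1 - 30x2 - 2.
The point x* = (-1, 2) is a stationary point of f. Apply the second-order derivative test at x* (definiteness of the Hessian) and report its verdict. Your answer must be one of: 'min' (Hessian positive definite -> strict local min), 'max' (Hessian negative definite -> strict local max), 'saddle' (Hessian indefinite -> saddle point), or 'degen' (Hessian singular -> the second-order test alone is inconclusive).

Compute the Hessian H = grad^2 f:
  H = [[11, -8], [-8, 11]]
Verify stationarity: grad f(x*) = H x* + g = (0, 0).
Eigenvalues of H: 3, 19.
Both eigenvalues > 0, so H is positive definite -> x* is a strict local min.

min


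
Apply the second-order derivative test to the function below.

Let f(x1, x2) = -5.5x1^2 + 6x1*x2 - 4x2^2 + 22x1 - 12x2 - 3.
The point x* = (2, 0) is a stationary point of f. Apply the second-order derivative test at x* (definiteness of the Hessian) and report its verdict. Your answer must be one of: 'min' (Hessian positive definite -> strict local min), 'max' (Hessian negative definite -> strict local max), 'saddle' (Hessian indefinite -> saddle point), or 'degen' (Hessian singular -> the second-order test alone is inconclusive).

Compute the Hessian H = grad^2 f:
  H = [[-11, 6], [6, -8]]
Verify stationarity: grad f(x*) = H x* + g = (0, 0).
Eigenvalues of H: -15.6847, -3.3153.
Both eigenvalues < 0, so H is negative definite -> x* is a strict local max.

max


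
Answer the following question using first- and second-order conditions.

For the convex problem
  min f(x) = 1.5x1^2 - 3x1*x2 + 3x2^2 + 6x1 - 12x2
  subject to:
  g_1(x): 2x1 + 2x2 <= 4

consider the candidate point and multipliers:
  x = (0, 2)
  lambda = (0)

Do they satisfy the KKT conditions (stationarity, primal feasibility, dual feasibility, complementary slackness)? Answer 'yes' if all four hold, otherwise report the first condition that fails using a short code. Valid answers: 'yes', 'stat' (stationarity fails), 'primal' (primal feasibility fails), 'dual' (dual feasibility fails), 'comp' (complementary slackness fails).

Gradient of f: grad f(x) = Q x + c = (0, 0)
Constraint values g_i(x) = a_i^T x - b_i:
  g_1((0, 2)) = 0
Stationarity residual: grad f(x) + sum_i lambda_i a_i = (0, 0)
  -> stationarity OK
Primal feasibility (all g_i <= 0): OK
Dual feasibility (all lambda_i >= 0): OK
Complementary slackness (lambda_i * g_i(x) = 0 for all i): OK

Verdict: yes, KKT holds.

yes


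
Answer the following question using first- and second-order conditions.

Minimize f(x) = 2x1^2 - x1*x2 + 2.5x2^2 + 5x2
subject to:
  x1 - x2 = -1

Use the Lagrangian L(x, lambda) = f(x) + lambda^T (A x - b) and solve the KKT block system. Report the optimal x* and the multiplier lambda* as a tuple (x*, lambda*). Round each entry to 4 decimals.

Form the Lagrangian:
  L(x, lambda) = (1/2) x^T Q x + c^T x + lambda^T (A x - b)
Stationarity (grad_x L = 0): Q x + c + A^T lambda = 0.
Primal feasibility: A x = b.

This gives the KKT block system:
  [ Q   A^T ] [ x     ]   [-c ]
  [ A    0  ] [ lambda ] = [ b ]

Solving the linear system:
  x*      = (-1.2857, -0.2857)
  lambda* = (4.8571)
  f(x*)   = 1.7143

x* = (-1.2857, -0.2857), lambda* = (4.8571)


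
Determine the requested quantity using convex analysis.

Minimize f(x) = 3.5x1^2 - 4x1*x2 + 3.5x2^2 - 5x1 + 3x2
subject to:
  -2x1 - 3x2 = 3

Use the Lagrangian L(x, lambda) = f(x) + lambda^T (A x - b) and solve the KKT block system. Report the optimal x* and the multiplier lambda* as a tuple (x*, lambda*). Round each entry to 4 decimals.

Form the Lagrangian:
  L(x, lambda) = (1/2) x^T Q x + c^T x + lambda^T (A x - b)
Stationarity (grad_x L = 0): Q x + c + A^T lambda = 0.
Primal feasibility: A x = b.

This gives the KKT block system:
  [ Q   A^T ] [ x     ]   [-c ]
  [ A    0  ] [ lambda ] = [ b ]

Solving the linear system:
  x*      = (-0.1079, -0.9281)
  lambda* = (-1.0216)
  f(x*)   = 0.4101

x* = (-0.1079, -0.9281), lambda* = (-1.0216)


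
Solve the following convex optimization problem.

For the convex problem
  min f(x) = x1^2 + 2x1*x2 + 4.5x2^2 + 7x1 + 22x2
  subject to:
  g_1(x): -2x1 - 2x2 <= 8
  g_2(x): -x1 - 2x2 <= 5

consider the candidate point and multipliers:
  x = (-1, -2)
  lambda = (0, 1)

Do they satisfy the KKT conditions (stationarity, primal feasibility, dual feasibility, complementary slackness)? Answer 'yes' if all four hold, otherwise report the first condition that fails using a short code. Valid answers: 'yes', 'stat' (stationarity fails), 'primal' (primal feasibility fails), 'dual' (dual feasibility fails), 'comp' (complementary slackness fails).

Gradient of f: grad f(x) = Q x + c = (1, 2)
Constraint values g_i(x) = a_i^T x - b_i:
  g_1((-1, -2)) = -2
  g_2((-1, -2)) = 0
Stationarity residual: grad f(x) + sum_i lambda_i a_i = (0, 0)
  -> stationarity OK
Primal feasibility (all g_i <= 0): OK
Dual feasibility (all lambda_i >= 0): OK
Complementary slackness (lambda_i * g_i(x) = 0 for all i): OK

Verdict: yes, KKT holds.

yes


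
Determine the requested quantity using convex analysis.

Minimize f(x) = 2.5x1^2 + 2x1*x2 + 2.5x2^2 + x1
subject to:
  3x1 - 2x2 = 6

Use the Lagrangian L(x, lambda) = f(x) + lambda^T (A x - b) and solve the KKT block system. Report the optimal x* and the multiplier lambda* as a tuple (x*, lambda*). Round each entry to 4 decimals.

Form the Lagrangian:
  L(x, lambda) = (1/2) x^T Q x + c^T x + lambda^T (A x - b)
Stationarity (grad_x L = 0): Q x + c + A^T lambda = 0.
Primal feasibility: A x = b.

This gives the KKT block system:
  [ Q   A^T ] [ x     ]   [-c ]
  [ A    0  ] [ lambda ] = [ b ]

Solving the linear system:
  x*      = (1.236, -1.1461)
  lambda* = (-1.6292)
  f(x*)   = 5.5056

x* = (1.236, -1.1461), lambda* = (-1.6292)


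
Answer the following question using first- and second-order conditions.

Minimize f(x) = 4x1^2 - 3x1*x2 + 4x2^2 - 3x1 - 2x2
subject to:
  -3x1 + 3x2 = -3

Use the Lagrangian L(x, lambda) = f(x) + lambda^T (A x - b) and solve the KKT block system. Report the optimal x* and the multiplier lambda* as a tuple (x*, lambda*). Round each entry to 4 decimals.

Form the Lagrangian:
  L(x, lambda) = (1/2) x^T Q x + c^T x + lambda^T (A x - b)
Stationarity (grad_x L = 0): Q x + c + A^T lambda = 0.
Primal feasibility: A x = b.

This gives the KKT block system:
  [ Q   A^T ] [ x     ]   [-c ]
  [ A    0  ] [ lambda ] = [ b ]

Solving the linear system:
  x*      = (1, 0)
  lambda* = (1.6667)
  f(x*)   = 1

x* = (1, 0), lambda* = (1.6667)


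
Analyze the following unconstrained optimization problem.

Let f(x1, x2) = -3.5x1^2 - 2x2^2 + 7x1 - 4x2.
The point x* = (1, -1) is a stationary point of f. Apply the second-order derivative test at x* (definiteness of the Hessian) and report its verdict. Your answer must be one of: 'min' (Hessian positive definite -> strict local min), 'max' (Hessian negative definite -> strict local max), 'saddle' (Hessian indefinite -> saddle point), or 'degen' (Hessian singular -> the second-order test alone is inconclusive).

Compute the Hessian H = grad^2 f:
  H = [[-7, 0], [0, -4]]
Verify stationarity: grad f(x*) = H x* + g = (0, 0).
Eigenvalues of H: -7, -4.
Both eigenvalues < 0, so H is negative definite -> x* is a strict local max.

max


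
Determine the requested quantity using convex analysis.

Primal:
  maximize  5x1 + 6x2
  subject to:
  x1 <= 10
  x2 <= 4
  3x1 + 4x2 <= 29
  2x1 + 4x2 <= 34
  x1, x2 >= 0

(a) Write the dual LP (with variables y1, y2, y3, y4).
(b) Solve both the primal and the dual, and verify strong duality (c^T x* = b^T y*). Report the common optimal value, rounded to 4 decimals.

The standard primal-dual pair for 'max c^T x s.t. A x <= b, x >= 0' is:
  Dual:  min b^T y  s.t.  A^T y >= c,  y >= 0.

So the dual LP is:
  minimize  10y1 + 4y2 + 29y3 + 34y4
  subject to:
    y1 + 3y3 + 2y4 >= 5
    y2 + 4y3 + 4y4 >= 6
    y1, y2, y3, y4 >= 0

Solving the primal: x* = (9.6667, 0).
  primal value c^T x* = 48.3333.
Solving the dual: y* = (0, 0, 1.6667, 0).
  dual value b^T y* = 48.3333.
Strong duality: c^T x* = b^T y*. Confirmed.

48.3333


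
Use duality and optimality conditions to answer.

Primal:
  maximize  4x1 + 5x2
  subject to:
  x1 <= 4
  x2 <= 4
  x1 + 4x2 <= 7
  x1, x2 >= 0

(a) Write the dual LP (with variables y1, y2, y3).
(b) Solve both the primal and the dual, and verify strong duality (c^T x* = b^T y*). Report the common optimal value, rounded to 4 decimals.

The standard primal-dual pair for 'max c^T x s.t. A x <= b, x >= 0' is:
  Dual:  min b^T y  s.t.  A^T y >= c,  y >= 0.

So the dual LP is:
  minimize  4y1 + 4y2 + 7y3
  subject to:
    y1 + y3 >= 4
    y2 + 4y3 >= 5
    y1, y2, y3 >= 0

Solving the primal: x* = (4, 0.75).
  primal value c^T x* = 19.75.
Solving the dual: y* = (2.75, 0, 1.25).
  dual value b^T y* = 19.75.
Strong duality: c^T x* = b^T y*. Confirmed.

19.75


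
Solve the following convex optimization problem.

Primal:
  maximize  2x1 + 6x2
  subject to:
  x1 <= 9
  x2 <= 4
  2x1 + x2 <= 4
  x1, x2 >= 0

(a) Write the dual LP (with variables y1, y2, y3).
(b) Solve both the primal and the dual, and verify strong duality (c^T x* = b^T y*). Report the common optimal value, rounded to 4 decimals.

The standard primal-dual pair for 'max c^T x s.t. A x <= b, x >= 0' is:
  Dual:  min b^T y  s.t.  A^T y >= c,  y >= 0.

So the dual LP is:
  minimize  9y1 + 4y2 + 4y3
  subject to:
    y1 + 2y3 >= 2
    y2 + y3 >= 6
    y1, y2, y3 >= 0

Solving the primal: x* = (0, 4).
  primal value c^T x* = 24.
Solving the dual: y* = (0, 5, 1).
  dual value b^T y* = 24.
Strong duality: c^T x* = b^T y*. Confirmed.

24


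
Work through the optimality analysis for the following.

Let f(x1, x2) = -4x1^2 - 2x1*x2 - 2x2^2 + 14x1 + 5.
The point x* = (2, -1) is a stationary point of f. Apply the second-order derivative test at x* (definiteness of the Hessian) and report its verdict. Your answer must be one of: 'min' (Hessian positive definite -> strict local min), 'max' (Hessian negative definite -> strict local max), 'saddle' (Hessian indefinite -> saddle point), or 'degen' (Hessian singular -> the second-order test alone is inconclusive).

Compute the Hessian H = grad^2 f:
  H = [[-8, -2], [-2, -4]]
Verify stationarity: grad f(x*) = H x* + g = (0, 0).
Eigenvalues of H: -8.8284, -3.1716.
Both eigenvalues < 0, so H is negative definite -> x* is a strict local max.

max


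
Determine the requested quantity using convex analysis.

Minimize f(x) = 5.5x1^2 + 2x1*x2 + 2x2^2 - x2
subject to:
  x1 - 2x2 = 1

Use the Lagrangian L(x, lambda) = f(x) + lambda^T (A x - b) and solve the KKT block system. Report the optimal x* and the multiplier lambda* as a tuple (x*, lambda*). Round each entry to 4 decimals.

Form the Lagrangian:
  L(x, lambda) = (1/2) x^T Q x + c^T x + lambda^T (A x - b)
Stationarity (grad_x L = 0): Q x + c + A^T lambda = 0.
Primal feasibility: A x = b.

This gives the KKT block system:
  [ Q   A^T ] [ x     ]   [-c ]
  [ A    0  ] [ lambda ] = [ b ]

Solving the linear system:
  x*      = (0.1786, -0.4107)
  lambda* = (-1.1429)
  f(x*)   = 0.7768

x* = (0.1786, -0.4107), lambda* = (-1.1429)


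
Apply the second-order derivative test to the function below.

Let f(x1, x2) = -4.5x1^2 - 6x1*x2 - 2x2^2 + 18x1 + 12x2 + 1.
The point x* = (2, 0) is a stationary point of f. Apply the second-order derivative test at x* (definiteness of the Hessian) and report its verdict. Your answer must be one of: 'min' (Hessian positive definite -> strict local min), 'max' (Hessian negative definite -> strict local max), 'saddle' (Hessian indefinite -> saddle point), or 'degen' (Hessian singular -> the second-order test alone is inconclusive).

Compute the Hessian H = grad^2 f:
  H = [[-9, -6], [-6, -4]]
Verify stationarity: grad f(x*) = H x* + g = (0, 0).
Eigenvalues of H: -13, 0.
H has a zero eigenvalue (singular; negative semidefinite but not definite), so H is neither positive definite, negative definite, nor indefinite. The second-order test alone is inconclusive -> degen.
(Indeed, f is constant along the null direction of H through x*, so x* is not a strict local extremum.)

degen


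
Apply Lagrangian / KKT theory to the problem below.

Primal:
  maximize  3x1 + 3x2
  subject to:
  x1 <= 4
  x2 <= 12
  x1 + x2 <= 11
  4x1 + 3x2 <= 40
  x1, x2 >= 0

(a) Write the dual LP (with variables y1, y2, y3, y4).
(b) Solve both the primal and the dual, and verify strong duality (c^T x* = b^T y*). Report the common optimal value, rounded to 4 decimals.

The standard primal-dual pair for 'max c^T x s.t. A x <= b, x >= 0' is:
  Dual:  min b^T y  s.t.  A^T y >= c,  y >= 0.

So the dual LP is:
  minimize  4y1 + 12y2 + 11y3 + 40y4
  subject to:
    y1 + y3 + 4y4 >= 3
    y2 + y3 + 3y4 >= 3
    y1, y2, y3, y4 >= 0

Solving the primal: x* = (4, 7).
  primal value c^T x* = 33.
Solving the dual: y* = (0, 0, 3, 0).
  dual value b^T y* = 33.
Strong duality: c^T x* = b^T y*. Confirmed.

33


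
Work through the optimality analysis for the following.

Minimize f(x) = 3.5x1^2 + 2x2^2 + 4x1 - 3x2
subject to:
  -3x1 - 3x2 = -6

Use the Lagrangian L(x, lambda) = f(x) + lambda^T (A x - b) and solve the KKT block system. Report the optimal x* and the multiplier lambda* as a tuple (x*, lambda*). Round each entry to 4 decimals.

Form the Lagrangian:
  L(x, lambda) = (1/2) x^T Q x + c^T x + lambda^T (A x - b)
Stationarity (grad_x L = 0): Q x + c + A^T lambda = 0.
Primal feasibility: A x = b.

This gives the KKT block system:
  [ Q   A^T ] [ x     ]   [-c ]
  [ A    0  ] [ lambda ] = [ b ]

Solving the linear system:
  x*      = (0.0909, 1.9091)
  lambda* = (1.5455)
  f(x*)   = 1.9545

x* = (0.0909, 1.9091), lambda* = (1.5455)


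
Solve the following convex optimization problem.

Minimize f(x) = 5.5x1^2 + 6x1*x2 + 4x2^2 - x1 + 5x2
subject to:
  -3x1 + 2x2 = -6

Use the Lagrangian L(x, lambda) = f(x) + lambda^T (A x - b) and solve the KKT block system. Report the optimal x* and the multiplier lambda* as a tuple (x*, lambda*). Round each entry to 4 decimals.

Form the Lagrangian:
  L(x, lambda) = (1/2) x^T Q x + c^T x + lambda^T (A x - b)
Stationarity (grad_x L = 0): Q x + c + A^T lambda = 0.
Primal feasibility: A x = b.

This gives the KKT block system:
  [ Q   A^T ] [ x     ]   [-c ]
  [ A    0  ] [ lambda ] = [ b ]

Solving the linear system:
  x*      = (1.0106, -1.484)
  lambda* = (0.4043)
  f(x*)   = -3.0027

x* = (1.0106, -1.484), lambda* = (0.4043)


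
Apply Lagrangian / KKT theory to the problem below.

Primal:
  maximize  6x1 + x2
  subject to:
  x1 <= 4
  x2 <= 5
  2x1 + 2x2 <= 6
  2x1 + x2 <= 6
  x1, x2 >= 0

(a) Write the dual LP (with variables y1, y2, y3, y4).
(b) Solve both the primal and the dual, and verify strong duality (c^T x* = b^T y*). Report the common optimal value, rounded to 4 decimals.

The standard primal-dual pair for 'max c^T x s.t. A x <= b, x >= 0' is:
  Dual:  min b^T y  s.t.  A^T y >= c,  y >= 0.

So the dual LP is:
  minimize  4y1 + 5y2 + 6y3 + 6y4
  subject to:
    y1 + 2y3 + 2y4 >= 6
    y2 + 2y3 + y4 >= 1
    y1, y2, y3, y4 >= 0

Solving the primal: x* = (3, 0).
  primal value c^T x* = 18.
Solving the dual: y* = (0, 0, 0, 3).
  dual value b^T y* = 18.
Strong duality: c^T x* = b^T y*. Confirmed.

18


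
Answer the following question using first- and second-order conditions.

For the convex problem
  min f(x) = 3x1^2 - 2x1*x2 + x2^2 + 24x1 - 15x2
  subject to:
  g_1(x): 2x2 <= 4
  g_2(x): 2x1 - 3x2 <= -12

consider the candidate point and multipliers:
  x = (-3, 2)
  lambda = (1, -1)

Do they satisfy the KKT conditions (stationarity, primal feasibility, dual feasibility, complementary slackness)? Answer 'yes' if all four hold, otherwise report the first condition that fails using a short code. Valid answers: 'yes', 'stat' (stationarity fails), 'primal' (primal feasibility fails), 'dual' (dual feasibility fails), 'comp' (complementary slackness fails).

Gradient of f: grad f(x) = Q x + c = (2, -5)
Constraint values g_i(x) = a_i^T x - b_i:
  g_1((-3, 2)) = 0
  g_2((-3, 2)) = 0
Stationarity residual: grad f(x) + sum_i lambda_i a_i = (0, 0)
  -> stationarity OK
Primal feasibility (all g_i <= 0): OK
Dual feasibility (all lambda_i >= 0): FAILS
Complementary slackness (lambda_i * g_i(x) = 0 for all i): OK

Verdict: the first failing condition is dual_feasibility -> dual.

dual


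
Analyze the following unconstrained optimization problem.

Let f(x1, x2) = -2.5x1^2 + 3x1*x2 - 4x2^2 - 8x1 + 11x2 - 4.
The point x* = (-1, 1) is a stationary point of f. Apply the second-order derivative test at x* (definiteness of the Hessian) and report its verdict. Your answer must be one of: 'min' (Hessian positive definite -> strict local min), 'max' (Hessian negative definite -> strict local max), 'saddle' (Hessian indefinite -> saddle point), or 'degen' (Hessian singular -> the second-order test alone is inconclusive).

Compute the Hessian H = grad^2 f:
  H = [[-5, 3], [3, -8]]
Verify stationarity: grad f(x*) = H x* + g = (0, 0).
Eigenvalues of H: -9.8541, -3.1459.
Both eigenvalues < 0, so H is negative definite -> x* is a strict local max.

max


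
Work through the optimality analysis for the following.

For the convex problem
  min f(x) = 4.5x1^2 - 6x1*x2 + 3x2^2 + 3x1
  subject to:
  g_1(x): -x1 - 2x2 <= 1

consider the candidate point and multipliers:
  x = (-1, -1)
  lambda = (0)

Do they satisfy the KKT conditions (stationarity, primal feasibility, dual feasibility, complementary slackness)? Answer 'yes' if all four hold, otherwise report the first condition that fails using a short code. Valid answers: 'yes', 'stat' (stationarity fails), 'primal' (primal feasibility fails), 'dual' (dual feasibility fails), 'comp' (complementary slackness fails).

Gradient of f: grad f(x) = Q x + c = (0, 0)
Constraint values g_i(x) = a_i^T x - b_i:
  g_1((-1, -1)) = 2
Stationarity residual: grad f(x) + sum_i lambda_i a_i = (0, 0)
  -> stationarity OK
Primal feasibility (all g_i <= 0): FAILS
Dual feasibility (all lambda_i >= 0): OK
Complementary slackness (lambda_i * g_i(x) = 0 for all i): OK

Verdict: the first failing condition is primal_feasibility -> primal.

primal


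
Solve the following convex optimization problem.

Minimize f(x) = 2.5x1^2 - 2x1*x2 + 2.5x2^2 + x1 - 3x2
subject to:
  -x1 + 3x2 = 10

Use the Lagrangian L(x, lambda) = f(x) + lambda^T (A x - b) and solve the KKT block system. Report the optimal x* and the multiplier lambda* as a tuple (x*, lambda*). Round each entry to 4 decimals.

Form the Lagrangian:
  L(x, lambda) = (1/2) x^T Q x + c^T x + lambda^T (A x - b)
Stationarity (grad_x L = 0): Q x + c + A^T lambda = 0.
Primal feasibility: A x = b.

This gives the KKT block system:
  [ Q   A^T ] [ x     ]   [-c ]
  [ A    0  ] [ lambda ] = [ b ]

Solving the linear system:
  x*      = (0.2632, 3.4211)
  lambda* = (-4.5263)
  f(x*)   = 17.6316

x* = (0.2632, 3.4211), lambda* = (-4.5263)


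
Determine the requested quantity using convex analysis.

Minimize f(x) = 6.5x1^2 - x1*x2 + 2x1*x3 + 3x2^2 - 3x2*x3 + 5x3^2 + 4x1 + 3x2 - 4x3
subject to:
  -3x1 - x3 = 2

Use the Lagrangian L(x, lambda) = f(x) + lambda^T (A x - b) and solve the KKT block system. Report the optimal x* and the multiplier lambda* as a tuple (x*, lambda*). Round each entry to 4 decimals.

Form the Lagrangian:
  L(x, lambda) = (1/2) x^T Q x + c^T x + lambda^T (A x - b)
Stationarity (grad_x L = 0): Q x + c + A^T lambda = 0.
Primal feasibility: A x = b.

This gives the KKT block system:
  [ Q   A^T ] [ x     ]   [-c ]
  [ A    0  ] [ lambda ] = [ b ]

Solving the linear system:
  x*      = (-0.7469, -0.5041, 0.2407)
  lambda* = (-1.5747)
  f(x*)   = -1.1566

x* = (-0.7469, -0.5041, 0.2407), lambda* = (-1.5747)


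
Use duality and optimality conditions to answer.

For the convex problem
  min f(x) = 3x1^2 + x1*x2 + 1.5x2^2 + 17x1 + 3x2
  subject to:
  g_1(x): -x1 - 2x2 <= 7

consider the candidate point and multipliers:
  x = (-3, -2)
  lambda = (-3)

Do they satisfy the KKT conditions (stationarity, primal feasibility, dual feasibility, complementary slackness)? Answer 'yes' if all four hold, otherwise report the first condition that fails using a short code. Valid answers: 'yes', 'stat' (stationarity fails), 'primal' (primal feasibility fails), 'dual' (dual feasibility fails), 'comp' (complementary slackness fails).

Gradient of f: grad f(x) = Q x + c = (-3, -6)
Constraint values g_i(x) = a_i^T x - b_i:
  g_1((-3, -2)) = 0
Stationarity residual: grad f(x) + sum_i lambda_i a_i = (0, 0)
  -> stationarity OK
Primal feasibility (all g_i <= 0): OK
Dual feasibility (all lambda_i >= 0): FAILS
Complementary slackness (lambda_i * g_i(x) = 0 for all i): OK

Verdict: the first failing condition is dual_feasibility -> dual.

dual


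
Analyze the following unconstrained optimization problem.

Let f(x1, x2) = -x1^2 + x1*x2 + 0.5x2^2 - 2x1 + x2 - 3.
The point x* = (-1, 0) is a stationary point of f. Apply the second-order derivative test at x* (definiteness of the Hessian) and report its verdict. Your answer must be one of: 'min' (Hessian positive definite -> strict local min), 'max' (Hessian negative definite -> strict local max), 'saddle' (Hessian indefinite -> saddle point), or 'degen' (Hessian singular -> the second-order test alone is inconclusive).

Compute the Hessian H = grad^2 f:
  H = [[-2, 1], [1, 1]]
Verify stationarity: grad f(x*) = H x* + g = (0, 0).
Eigenvalues of H: -2.3028, 1.3028.
Eigenvalues have mixed signs, so H is indefinite -> x* is a saddle point.

saddle


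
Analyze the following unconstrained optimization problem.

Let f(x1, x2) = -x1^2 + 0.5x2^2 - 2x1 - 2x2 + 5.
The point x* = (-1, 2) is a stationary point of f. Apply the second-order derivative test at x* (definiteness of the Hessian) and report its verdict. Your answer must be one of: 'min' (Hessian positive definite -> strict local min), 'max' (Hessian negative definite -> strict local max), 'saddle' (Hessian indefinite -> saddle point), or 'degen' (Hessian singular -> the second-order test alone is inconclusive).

Compute the Hessian H = grad^2 f:
  H = [[-2, 0], [0, 1]]
Verify stationarity: grad f(x*) = H x* + g = (0, 0).
Eigenvalues of H: -2, 1.
Eigenvalues have mixed signs, so H is indefinite -> x* is a saddle point.

saddle


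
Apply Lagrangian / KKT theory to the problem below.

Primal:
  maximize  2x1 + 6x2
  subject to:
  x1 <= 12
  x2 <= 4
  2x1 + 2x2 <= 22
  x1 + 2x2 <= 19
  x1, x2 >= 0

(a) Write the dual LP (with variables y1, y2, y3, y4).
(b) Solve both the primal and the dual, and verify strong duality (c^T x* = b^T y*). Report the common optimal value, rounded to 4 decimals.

The standard primal-dual pair for 'max c^T x s.t. A x <= b, x >= 0' is:
  Dual:  min b^T y  s.t.  A^T y >= c,  y >= 0.

So the dual LP is:
  minimize  12y1 + 4y2 + 22y3 + 19y4
  subject to:
    y1 + 2y3 + y4 >= 2
    y2 + 2y3 + 2y4 >= 6
    y1, y2, y3, y4 >= 0

Solving the primal: x* = (7, 4).
  primal value c^T x* = 38.
Solving the dual: y* = (0, 4, 1, 0).
  dual value b^T y* = 38.
Strong duality: c^T x* = b^T y*. Confirmed.

38


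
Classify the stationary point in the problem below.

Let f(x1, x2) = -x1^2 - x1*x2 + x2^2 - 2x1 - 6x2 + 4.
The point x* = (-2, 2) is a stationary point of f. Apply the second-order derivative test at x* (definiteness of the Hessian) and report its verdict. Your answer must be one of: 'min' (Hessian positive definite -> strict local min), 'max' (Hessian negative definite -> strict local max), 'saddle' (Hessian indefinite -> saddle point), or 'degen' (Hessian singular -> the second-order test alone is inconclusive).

Compute the Hessian H = grad^2 f:
  H = [[-2, -1], [-1, 2]]
Verify stationarity: grad f(x*) = H x* + g = (0, 0).
Eigenvalues of H: -2.2361, 2.2361.
Eigenvalues have mixed signs, so H is indefinite -> x* is a saddle point.

saddle


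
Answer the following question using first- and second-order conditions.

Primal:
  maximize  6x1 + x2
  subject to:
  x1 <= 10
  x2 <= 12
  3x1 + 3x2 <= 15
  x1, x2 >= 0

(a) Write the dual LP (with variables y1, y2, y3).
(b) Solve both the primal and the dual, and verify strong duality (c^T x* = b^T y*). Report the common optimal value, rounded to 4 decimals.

The standard primal-dual pair for 'max c^T x s.t. A x <= b, x >= 0' is:
  Dual:  min b^T y  s.t.  A^T y >= c,  y >= 0.

So the dual LP is:
  minimize  10y1 + 12y2 + 15y3
  subject to:
    y1 + 3y3 >= 6
    y2 + 3y3 >= 1
    y1, y2, y3 >= 0

Solving the primal: x* = (5, 0).
  primal value c^T x* = 30.
Solving the dual: y* = (0, 0, 2).
  dual value b^T y* = 30.
Strong duality: c^T x* = b^T y*. Confirmed.

30


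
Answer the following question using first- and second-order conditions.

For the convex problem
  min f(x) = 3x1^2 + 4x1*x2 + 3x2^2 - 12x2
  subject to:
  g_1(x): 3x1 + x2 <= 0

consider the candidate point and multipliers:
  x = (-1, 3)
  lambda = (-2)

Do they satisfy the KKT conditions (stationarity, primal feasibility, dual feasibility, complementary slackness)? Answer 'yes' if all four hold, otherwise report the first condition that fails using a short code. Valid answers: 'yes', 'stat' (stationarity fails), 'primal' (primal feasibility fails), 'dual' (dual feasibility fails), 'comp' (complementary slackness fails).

Gradient of f: grad f(x) = Q x + c = (6, 2)
Constraint values g_i(x) = a_i^T x - b_i:
  g_1((-1, 3)) = 0
Stationarity residual: grad f(x) + sum_i lambda_i a_i = (0, 0)
  -> stationarity OK
Primal feasibility (all g_i <= 0): OK
Dual feasibility (all lambda_i >= 0): FAILS
Complementary slackness (lambda_i * g_i(x) = 0 for all i): OK

Verdict: the first failing condition is dual_feasibility -> dual.

dual


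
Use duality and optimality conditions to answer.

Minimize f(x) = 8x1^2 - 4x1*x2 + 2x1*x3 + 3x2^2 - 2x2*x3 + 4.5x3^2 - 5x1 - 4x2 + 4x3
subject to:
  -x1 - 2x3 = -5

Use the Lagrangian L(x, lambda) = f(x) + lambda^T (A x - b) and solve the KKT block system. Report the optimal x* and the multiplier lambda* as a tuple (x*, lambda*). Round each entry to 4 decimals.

Form the Lagrangian:
  L(x, lambda) = (1/2) x^T Q x + c^T x + lambda^T (A x - b)
Stationarity (grad_x L = 0): Q x + c + A^T lambda = 0.
Primal feasibility: A x = b.

This gives the KKT block system:
  [ Q   A^T ] [ x     ]   [-c ]
  [ A    0  ] [ lambda ] = [ b ]

Solving the linear system:
  x*      = (1.2034, 2.1017, 1.8983)
  lambda* = (9.6441)
  f(x*)   = 20.6949

x* = (1.2034, 2.1017, 1.8983), lambda* = (9.6441)


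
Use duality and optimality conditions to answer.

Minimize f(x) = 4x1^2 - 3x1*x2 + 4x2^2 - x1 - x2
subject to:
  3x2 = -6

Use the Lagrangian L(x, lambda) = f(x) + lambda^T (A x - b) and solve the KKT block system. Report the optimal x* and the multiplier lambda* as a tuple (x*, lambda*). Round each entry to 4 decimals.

Form the Lagrangian:
  L(x, lambda) = (1/2) x^T Q x + c^T x + lambda^T (A x - b)
Stationarity (grad_x L = 0): Q x + c + A^T lambda = 0.
Primal feasibility: A x = b.

This gives the KKT block system:
  [ Q   A^T ] [ x     ]   [-c ]
  [ A    0  ] [ lambda ] = [ b ]

Solving the linear system:
  x*      = (-0.625, -2)
  lambda* = (5.0417)
  f(x*)   = 16.4375

x* = (-0.625, -2), lambda* = (5.0417)
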